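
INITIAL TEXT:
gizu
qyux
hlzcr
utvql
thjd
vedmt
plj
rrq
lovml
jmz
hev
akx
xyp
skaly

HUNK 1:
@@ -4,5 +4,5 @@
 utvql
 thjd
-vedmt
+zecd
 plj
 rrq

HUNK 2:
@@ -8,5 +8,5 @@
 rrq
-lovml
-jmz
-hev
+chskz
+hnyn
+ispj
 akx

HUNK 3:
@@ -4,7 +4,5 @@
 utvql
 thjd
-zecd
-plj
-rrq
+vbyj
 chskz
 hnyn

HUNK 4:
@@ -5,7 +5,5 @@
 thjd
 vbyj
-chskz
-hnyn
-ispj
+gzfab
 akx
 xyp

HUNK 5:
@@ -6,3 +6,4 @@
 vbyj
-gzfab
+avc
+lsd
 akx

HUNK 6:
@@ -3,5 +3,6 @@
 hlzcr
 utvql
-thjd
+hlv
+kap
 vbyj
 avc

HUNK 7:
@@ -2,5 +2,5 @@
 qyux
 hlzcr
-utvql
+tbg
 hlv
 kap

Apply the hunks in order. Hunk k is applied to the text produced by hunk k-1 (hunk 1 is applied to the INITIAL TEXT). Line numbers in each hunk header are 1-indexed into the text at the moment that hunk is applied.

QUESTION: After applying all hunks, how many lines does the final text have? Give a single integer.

Answer: 12

Derivation:
Hunk 1: at line 4 remove [vedmt] add [zecd] -> 14 lines: gizu qyux hlzcr utvql thjd zecd plj rrq lovml jmz hev akx xyp skaly
Hunk 2: at line 8 remove [lovml,jmz,hev] add [chskz,hnyn,ispj] -> 14 lines: gizu qyux hlzcr utvql thjd zecd plj rrq chskz hnyn ispj akx xyp skaly
Hunk 3: at line 4 remove [zecd,plj,rrq] add [vbyj] -> 12 lines: gizu qyux hlzcr utvql thjd vbyj chskz hnyn ispj akx xyp skaly
Hunk 4: at line 5 remove [chskz,hnyn,ispj] add [gzfab] -> 10 lines: gizu qyux hlzcr utvql thjd vbyj gzfab akx xyp skaly
Hunk 5: at line 6 remove [gzfab] add [avc,lsd] -> 11 lines: gizu qyux hlzcr utvql thjd vbyj avc lsd akx xyp skaly
Hunk 6: at line 3 remove [thjd] add [hlv,kap] -> 12 lines: gizu qyux hlzcr utvql hlv kap vbyj avc lsd akx xyp skaly
Hunk 7: at line 2 remove [utvql] add [tbg] -> 12 lines: gizu qyux hlzcr tbg hlv kap vbyj avc lsd akx xyp skaly
Final line count: 12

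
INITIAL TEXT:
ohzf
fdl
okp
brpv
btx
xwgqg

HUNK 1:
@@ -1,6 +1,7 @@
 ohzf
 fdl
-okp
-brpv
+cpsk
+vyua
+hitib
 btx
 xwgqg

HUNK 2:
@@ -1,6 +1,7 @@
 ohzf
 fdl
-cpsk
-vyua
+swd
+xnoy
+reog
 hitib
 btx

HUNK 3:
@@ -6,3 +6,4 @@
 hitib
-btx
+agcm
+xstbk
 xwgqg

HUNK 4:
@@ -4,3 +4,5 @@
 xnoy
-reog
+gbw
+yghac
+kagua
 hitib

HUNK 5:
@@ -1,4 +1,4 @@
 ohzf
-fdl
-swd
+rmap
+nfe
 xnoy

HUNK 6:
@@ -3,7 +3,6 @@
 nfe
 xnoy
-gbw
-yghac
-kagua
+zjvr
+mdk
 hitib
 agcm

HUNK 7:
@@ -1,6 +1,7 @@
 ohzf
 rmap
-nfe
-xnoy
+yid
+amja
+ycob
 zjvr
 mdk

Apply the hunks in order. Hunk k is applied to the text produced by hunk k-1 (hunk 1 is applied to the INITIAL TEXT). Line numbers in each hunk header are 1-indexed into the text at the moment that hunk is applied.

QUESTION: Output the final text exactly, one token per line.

Answer: ohzf
rmap
yid
amja
ycob
zjvr
mdk
hitib
agcm
xstbk
xwgqg

Derivation:
Hunk 1: at line 1 remove [okp,brpv] add [cpsk,vyua,hitib] -> 7 lines: ohzf fdl cpsk vyua hitib btx xwgqg
Hunk 2: at line 1 remove [cpsk,vyua] add [swd,xnoy,reog] -> 8 lines: ohzf fdl swd xnoy reog hitib btx xwgqg
Hunk 3: at line 6 remove [btx] add [agcm,xstbk] -> 9 lines: ohzf fdl swd xnoy reog hitib agcm xstbk xwgqg
Hunk 4: at line 4 remove [reog] add [gbw,yghac,kagua] -> 11 lines: ohzf fdl swd xnoy gbw yghac kagua hitib agcm xstbk xwgqg
Hunk 5: at line 1 remove [fdl,swd] add [rmap,nfe] -> 11 lines: ohzf rmap nfe xnoy gbw yghac kagua hitib agcm xstbk xwgqg
Hunk 6: at line 3 remove [gbw,yghac,kagua] add [zjvr,mdk] -> 10 lines: ohzf rmap nfe xnoy zjvr mdk hitib agcm xstbk xwgqg
Hunk 7: at line 1 remove [nfe,xnoy] add [yid,amja,ycob] -> 11 lines: ohzf rmap yid amja ycob zjvr mdk hitib agcm xstbk xwgqg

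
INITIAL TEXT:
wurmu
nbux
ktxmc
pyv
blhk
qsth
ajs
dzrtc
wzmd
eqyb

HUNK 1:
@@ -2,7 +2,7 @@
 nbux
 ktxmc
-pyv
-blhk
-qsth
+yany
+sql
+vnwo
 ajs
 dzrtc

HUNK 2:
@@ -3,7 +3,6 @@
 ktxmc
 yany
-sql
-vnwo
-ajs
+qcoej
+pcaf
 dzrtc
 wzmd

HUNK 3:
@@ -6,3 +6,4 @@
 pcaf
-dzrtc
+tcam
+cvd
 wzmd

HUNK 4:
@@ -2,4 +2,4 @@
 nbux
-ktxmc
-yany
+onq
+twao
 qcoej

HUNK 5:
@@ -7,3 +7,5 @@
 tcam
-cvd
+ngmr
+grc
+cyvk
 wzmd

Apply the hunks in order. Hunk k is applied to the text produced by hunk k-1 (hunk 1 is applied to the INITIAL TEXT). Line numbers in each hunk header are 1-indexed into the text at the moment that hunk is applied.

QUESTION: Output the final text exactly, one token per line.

Answer: wurmu
nbux
onq
twao
qcoej
pcaf
tcam
ngmr
grc
cyvk
wzmd
eqyb

Derivation:
Hunk 1: at line 2 remove [pyv,blhk,qsth] add [yany,sql,vnwo] -> 10 lines: wurmu nbux ktxmc yany sql vnwo ajs dzrtc wzmd eqyb
Hunk 2: at line 3 remove [sql,vnwo,ajs] add [qcoej,pcaf] -> 9 lines: wurmu nbux ktxmc yany qcoej pcaf dzrtc wzmd eqyb
Hunk 3: at line 6 remove [dzrtc] add [tcam,cvd] -> 10 lines: wurmu nbux ktxmc yany qcoej pcaf tcam cvd wzmd eqyb
Hunk 4: at line 2 remove [ktxmc,yany] add [onq,twao] -> 10 lines: wurmu nbux onq twao qcoej pcaf tcam cvd wzmd eqyb
Hunk 5: at line 7 remove [cvd] add [ngmr,grc,cyvk] -> 12 lines: wurmu nbux onq twao qcoej pcaf tcam ngmr grc cyvk wzmd eqyb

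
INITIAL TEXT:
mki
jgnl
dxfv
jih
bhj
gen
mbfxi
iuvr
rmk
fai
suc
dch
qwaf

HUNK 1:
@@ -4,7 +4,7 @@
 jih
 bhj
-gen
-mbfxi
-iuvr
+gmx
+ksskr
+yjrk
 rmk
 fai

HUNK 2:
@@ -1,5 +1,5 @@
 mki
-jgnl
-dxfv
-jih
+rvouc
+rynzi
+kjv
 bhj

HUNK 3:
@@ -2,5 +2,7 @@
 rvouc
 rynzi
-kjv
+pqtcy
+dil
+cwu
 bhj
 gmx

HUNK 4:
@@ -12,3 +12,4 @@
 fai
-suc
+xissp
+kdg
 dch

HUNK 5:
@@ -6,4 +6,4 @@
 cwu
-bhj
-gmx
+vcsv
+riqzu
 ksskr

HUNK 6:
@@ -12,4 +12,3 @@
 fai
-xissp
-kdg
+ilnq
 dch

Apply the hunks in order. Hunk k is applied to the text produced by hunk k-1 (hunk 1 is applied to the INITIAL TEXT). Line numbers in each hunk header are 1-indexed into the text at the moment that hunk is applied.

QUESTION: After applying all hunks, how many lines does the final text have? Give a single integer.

Hunk 1: at line 4 remove [gen,mbfxi,iuvr] add [gmx,ksskr,yjrk] -> 13 lines: mki jgnl dxfv jih bhj gmx ksskr yjrk rmk fai suc dch qwaf
Hunk 2: at line 1 remove [jgnl,dxfv,jih] add [rvouc,rynzi,kjv] -> 13 lines: mki rvouc rynzi kjv bhj gmx ksskr yjrk rmk fai suc dch qwaf
Hunk 3: at line 2 remove [kjv] add [pqtcy,dil,cwu] -> 15 lines: mki rvouc rynzi pqtcy dil cwu bhj gmx ksskr yjrk rmk fai suc dch qwaf
Hunk 4: at line 12 remove [suc] add [xissp,kdg] -> 16 lines: mki rvouc rynzi pqtcy dil cwu bhj gmx ksskr yjrk rmk fai xissp kdg dch qwaf
Hunk 5: at line 6 remove [bhj,gmx] add [vcsv,riqzu] -> 16 lines: mki rvouc rynzi pqtcy dil cwu vcsv riqzu ksskr yjrk rmk fai xissp kdg dch qwaf
Hunk 6: at line 12 remove [xissp,kdg] add [ilnq] -> 15 lines: mki rvouc rynzi pqtcy dil cwu vcsv riqzu ksskr yjrk rmk fai ilnq dch qwaf
Final line count: 15

Answer: 15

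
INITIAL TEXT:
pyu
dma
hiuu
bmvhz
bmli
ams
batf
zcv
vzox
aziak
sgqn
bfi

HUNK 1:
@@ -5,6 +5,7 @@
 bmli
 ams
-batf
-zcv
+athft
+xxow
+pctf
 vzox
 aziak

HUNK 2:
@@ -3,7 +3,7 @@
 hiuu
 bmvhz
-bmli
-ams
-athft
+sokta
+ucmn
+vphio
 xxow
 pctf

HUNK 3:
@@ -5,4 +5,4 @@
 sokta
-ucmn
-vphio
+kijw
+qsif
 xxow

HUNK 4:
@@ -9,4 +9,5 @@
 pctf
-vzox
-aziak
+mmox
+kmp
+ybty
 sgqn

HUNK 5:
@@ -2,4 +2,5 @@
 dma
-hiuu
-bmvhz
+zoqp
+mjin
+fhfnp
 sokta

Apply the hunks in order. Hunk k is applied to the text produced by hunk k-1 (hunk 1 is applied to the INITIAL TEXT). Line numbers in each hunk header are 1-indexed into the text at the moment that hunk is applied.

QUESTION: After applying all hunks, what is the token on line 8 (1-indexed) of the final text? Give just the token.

Answer: qsif

Derivation:
Hunk 1: at line 5 remove [batf,zcv] add [athft,xxow,pctf] -> 13 lines: pyu dma hiuu bmvhz bmli ams athft xxow pctf vzox aziak sgqn bfi
Hunk 2: at line 3 remove [bmli,ams,athft] add [sokta,ucmn,vphio] -> 13 lines: pyu dma hiuu bmvhz sokta ucmn vphio xxow pctf vzox aziak sgqn bfi
Hunk 3: at line 5 remove [ucmn,vphio] add [kijw,qsif] -> 13 lines: pyu dma hiuu bmvhz sokta kijw qsif xxow pctf vzox aziak sgqn bfi
Hunk 4: at line 9 remove [vzox,aziak] add [mmox,kmp,ybty] -> 14 lines: pyu dma hiuu bmvhz sokta kijw qsif xxow pctf mmox kmp ybty sgqn bfi
Hunk 5: at line 2 remove [hiuu,bmvhz] add [zoqp,mjin,fhfnp] -> 15 lines: pyu dma zoqp mjin fhfnp sokta kijw qsif xxow pctf mmox kmp ybty sgqn bfi
Final line 8: qsif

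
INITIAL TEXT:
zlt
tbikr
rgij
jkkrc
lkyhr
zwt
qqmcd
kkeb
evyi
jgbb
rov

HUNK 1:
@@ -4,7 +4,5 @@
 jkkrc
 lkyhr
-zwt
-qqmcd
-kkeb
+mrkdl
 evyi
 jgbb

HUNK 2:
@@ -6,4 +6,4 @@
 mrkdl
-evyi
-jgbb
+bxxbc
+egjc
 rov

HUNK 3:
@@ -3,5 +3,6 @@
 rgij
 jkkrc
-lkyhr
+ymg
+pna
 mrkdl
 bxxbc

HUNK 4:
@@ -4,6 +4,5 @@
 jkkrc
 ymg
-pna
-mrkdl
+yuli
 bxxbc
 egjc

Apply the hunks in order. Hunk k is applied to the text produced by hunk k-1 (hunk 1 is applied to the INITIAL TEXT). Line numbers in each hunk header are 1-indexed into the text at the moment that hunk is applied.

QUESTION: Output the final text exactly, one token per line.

Hunk 1: at line 4 remove [zwt,qqmcd,kkeb] add [mrkdl] -> 9 lines: zlt tbikr rgij jkkrc lkyhr mrkdl evyi jgbb rov
Hunk 2: at line 6 remove [evyi,jgbb] add [bxxbc,egjc] -> 9 lines: zlt tbikr rgij jkkrc lkyhr mrkdl bxxbc egjc rov
Hunk 3: at line 3 remove [lkyhr] add [ymg,pna] -> 10 lines: zlt tbikr rgij jkkrc ymg pna mrkdl bxxbc egjc rov
Hunk 4: at line 4 remove [pna,mrkdl] add [yuli] -> 9 lines: zlt tbikr rgij jkkrc ymg yuli bxxbc egjc rov

Answer: zlt
tbikr
rgij
jkkrc
ymg
yuli
bxxbc
egjc
rov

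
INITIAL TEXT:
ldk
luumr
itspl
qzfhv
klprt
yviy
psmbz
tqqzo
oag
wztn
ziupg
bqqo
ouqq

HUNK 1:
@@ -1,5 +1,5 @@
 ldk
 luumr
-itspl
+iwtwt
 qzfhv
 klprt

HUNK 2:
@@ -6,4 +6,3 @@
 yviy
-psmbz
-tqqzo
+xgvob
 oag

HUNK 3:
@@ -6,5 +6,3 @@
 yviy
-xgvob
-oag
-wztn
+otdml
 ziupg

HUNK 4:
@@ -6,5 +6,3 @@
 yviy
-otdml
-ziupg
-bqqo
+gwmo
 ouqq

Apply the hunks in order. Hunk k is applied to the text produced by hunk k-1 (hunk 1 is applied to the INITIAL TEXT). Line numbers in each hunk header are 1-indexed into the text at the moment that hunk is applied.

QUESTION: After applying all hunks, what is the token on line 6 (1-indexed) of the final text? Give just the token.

Hunk 1: at line 1 remove [itspl] add [iwtwt] -> 13 lines: ldk luumr iwtwt qzfhv klprt yviy psmbz tqqzo oag wztn ziupg bqqo ouqq
Hunk 2: at line 6 remove [psmbz,tqqzo] add [xgvob] -> 12 lines: ldk luumr iwtwt qzfhv klprt yviy xgvob oag wztn ziupg bqqo ouqq
Hunk 3: at line 6 remove [xgvob,oag,wztn] add [otdml] -> 10 lines: ldk luumr iwtwt qzfhv klprt yviy otdml ziupg bqqo ouqq
Hunk 4: at line 6 remove [otdml,ziupg,bqqo] add [gwmo] -> 8 lines: ldk luumr iwtwt qzfhv klprt yviy gwmo ouqq
Final line 6: yviy

Answer: yviy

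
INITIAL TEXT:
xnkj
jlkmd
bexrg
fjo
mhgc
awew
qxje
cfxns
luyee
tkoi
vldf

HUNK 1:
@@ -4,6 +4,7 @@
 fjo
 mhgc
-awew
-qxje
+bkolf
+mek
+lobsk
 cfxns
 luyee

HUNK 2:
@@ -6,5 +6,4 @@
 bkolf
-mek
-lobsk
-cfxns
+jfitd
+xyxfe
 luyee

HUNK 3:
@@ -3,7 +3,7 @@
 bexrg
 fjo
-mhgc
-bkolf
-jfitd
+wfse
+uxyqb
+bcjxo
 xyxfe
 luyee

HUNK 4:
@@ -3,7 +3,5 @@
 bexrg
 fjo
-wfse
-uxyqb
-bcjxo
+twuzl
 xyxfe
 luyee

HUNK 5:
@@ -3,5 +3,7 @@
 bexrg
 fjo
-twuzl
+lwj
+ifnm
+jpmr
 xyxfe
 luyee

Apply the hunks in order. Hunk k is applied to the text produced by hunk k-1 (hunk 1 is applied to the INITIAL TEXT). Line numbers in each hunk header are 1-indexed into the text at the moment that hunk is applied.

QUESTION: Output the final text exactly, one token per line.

Hunk 1: at line 4 remove [awew,qxje] add [bkolf,mek,lobsk] -> 12 lines: xnkj jlkmd bexrg fjo mhgc bkolf mek lobsk cfxns luyee tkoi vldf
Hunk 2: at line 6 remove [mek,lobsk,cfxns] add [jfitd,xyxfe] -> 11 lines: xnkj jlkmd bexrg fjo mhgc bkolf jfitd xyxfe luyee tkoi vldf
Hunk 3: at line 3 remove [mhgc,bkolf,jfitd] add [wfse,uxyqb,bcjxo] -> 11 lines: xnkj jlkmd bexrg fjo wfse uxyqb bcjxo xyxfe luyee tkoi vldf
Hunk 4: at line 3 remove [wfse,uxyqb,bcjxo] add [twuzl] -> 9 lines: xnkj jlkmd bexrg fjo twuzl xyxfe luyee tkoi vldf
Hunk 5: at line 3 remove [twuzl] add [lwj,ifnm,jpmr] -> 11 lines: xnkj jlkmd bexrg fjo lwj ifnm jpmr xyxfe luyee tkoi vldf

Answer: xnkj
jlkmd
bexrg
fjo
lwj
ifnm
jpmr
xyxfe
luyee
tkoi
vldf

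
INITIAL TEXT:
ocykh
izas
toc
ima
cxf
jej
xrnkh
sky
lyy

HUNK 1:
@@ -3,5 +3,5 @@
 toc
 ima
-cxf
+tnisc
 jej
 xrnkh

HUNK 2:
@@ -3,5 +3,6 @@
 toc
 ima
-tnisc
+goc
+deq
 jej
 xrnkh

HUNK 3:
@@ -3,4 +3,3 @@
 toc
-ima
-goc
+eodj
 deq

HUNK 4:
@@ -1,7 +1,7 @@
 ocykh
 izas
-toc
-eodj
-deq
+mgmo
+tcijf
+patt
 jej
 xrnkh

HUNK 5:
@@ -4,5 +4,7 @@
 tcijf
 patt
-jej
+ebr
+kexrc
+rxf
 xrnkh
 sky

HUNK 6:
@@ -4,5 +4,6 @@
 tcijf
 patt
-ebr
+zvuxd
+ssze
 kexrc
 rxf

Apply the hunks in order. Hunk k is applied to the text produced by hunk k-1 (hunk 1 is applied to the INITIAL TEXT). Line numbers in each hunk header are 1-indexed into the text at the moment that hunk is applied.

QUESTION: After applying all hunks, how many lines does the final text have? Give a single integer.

Hunk 1: at line 3 remove [cxf] add [tnisc] -> 9 lines: ocykh izas toc ima tnisc jej xrnkh sky lyy
Hunk 2: at line 3 remove [tnisc] add [goc,deq] -> 10 lines: ocykh izas toc ima goc deq jej xrnkh sky lyy
Hunk 3: at line 3 remove [ima,goc] add [eodj] -> 9 lines: ocykh izas toc eodj deq jej xrnkh sky lyy
Hunk 4: at line 1 remove [toc,eodj,deq] add [mgmo,tcijf,patt] -> 9 lines: ocykh izas mgmo tcijf patt jej xrnkh sky lyy
Hunk 5: at line 4 remove [jej] add [ebr,kexrc,rxf] -> 11 lines: ocykh izas mgmo tcijf patt ebr kexrc rxf xrnkh sky lyy
Hunk 6: at line 4 remove [ebr] add [zvuxd,ssze] -> 12 lines: ocykh izas mgmo tcijf patt zvuxd ssze kexrc rxf xrnkh sky lyy
Final line count: 12

Answer: 12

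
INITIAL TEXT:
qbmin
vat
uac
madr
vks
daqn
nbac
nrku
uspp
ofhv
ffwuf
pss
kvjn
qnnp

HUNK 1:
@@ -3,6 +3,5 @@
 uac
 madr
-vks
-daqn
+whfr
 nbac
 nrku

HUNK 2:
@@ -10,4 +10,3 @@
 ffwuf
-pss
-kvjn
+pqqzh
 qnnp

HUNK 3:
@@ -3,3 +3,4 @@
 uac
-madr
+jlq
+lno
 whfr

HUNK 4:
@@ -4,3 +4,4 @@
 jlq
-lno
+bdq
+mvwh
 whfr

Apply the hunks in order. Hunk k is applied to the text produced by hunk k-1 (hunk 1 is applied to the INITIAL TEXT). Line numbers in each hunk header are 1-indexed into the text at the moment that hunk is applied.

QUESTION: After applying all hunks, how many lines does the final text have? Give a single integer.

Answer: 14

Derivation:
Hunk 1: at line 3 remove [vks,daqn] add [whfr] -> 13 lines: qbmin vat uac madr whfr nbac nrku uspp ofhv ffwuf pss kvjn qnnp
Hunk 2: at line 10 remove [pss,kvjn] add [pqqzh] -> 12 lines: qbmin vat uac madr whfr nbac nrku uspp ofhv ffwuf pqqzh qnnp
Hunk 3: at line 3 remove [madr] add [jlq,lno] -> 13 lines: qbmin vat uac jlq lno whfr nbac nrku uspp ofhv ffwuf pqqzh qnnp
Hunk 4: at line 4 remove [lno] add [bdq,mvwh] -> 14 lines: qbmin vat uac jlq bdq mvwh whfr nbac nrku uspp ofhv ffwuf pqqzh qnnp
Final line count: 14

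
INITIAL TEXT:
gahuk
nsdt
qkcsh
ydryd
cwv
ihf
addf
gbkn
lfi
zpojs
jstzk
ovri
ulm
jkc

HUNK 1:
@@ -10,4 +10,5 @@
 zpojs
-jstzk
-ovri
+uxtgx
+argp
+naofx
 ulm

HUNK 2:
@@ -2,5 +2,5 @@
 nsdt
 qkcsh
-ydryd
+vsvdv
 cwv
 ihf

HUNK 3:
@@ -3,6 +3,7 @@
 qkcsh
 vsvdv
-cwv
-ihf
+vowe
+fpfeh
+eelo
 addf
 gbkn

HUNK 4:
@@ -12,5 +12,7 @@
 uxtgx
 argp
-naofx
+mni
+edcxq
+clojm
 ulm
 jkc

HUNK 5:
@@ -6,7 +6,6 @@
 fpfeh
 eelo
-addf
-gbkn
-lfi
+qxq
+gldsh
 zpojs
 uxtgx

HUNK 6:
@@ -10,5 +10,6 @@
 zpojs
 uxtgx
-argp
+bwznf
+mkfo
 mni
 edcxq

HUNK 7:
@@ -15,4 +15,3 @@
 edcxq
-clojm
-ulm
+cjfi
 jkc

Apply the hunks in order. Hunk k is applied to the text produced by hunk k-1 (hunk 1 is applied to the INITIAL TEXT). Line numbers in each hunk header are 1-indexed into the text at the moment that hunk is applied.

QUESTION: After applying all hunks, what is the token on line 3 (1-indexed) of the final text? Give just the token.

Answer: qkcsh

Derivation:
Hunk 1: at line 10 remove [jstzk,ovri] add [uxtgx,argp,naofx] -> 15 lines: gahuk nsdt qkcsh ydryd cwv ihf addf gbkn lfi zpojs uxtgx argp naofx ulm jkc
Hunk 2: at line 2 remove [ydryd] add [vsvdv] -> 15 lines: gahuk nsdt qkcsh vsvdv cwv ihf addf gbkn lfi zpojs uxtgx argp naofx ulm jkc
Hunk 3: at line 3 remove [cwv,ihf] add [vowe,fpfeh,eelo] -> 16 lines: gahuk nsdt qkcsh vsvdv vowe fpfeh eelo addf gbkn lfi zpojs uxtgx argp naofx ulm jkc
Hunk 4: at line 12 remove [naofx] add [mni,edcxq,clojm] -> 18 lines: gahuk nsdt qkcsh vsvdv vowe fpfeh eelo addf gbkn lfi zpojs uxtgx argp mni edcxq clojm ulm jkc
Hunk 5: at line 6 remove [addf,gbkn,lfi] add [qxq,gldsh] -> 17 lines: gahuk nsdt qkcsh vsvdv vowe fpfeh eelo qxq gldsh zpojs uxtgx argp mni edcxq clojm ulm jkc
Hunk 6: at line 10 remove [argp] add [bwznf,mkfo] -> 18 lines: gahuk nsdt qkcsh vsvdv vowe fpfeh eelo qxq gldsh zpojs uxtgx bwznf mkfo mni edcxq clojm ulm jkc
Hunk 7: at line 15 remove [clojm,ulm] add [cjfi] -> 17 lines: gahuk nsdt qkcsh vsvdv vowe fpfeh eelo qxq gldsh zpojs uxtgx bwznf mkfo mni edcxq cjfi jkc
Final line 3: qkcsh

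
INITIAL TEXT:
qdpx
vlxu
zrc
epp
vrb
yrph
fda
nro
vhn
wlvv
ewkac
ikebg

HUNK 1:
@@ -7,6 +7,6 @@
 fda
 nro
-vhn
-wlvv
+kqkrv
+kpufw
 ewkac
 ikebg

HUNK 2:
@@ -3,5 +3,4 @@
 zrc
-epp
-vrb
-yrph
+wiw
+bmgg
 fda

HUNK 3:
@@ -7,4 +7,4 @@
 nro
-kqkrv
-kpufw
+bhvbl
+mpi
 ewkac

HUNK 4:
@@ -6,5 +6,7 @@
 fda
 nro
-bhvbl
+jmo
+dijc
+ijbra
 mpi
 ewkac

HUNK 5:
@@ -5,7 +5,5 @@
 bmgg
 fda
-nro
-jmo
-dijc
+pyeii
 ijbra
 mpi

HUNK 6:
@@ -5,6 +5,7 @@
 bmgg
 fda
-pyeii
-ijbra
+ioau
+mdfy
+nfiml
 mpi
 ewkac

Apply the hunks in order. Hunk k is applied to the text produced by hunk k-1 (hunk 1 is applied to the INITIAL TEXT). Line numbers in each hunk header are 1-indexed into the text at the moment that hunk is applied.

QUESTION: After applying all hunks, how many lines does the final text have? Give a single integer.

Answer: 12

Derivation:
Hunk 1: at line 7 remove [vhn,wlvv] add [kqkrv,kpufw] -> 12 lines: qdpx vlxu zrc epp vrb yrph fda nro kqkrv kpufw ewkac ikebg
Hunk 2: at line 3 remove [epp,vrb,yrph] add [wiw,bmgg] -> 11 lines: qdpx vlxu zrc wiw bmgg fda nro kqkrv kpufw ewkac ikebg
Hunk 3: at line 7 remove [kqkrv,kpufw] add [bhvbl,mpi] -> 11 lines: qdpx vlxu zrc wiw bmgg fda nro bhvbl mpi ewkac ikebg
Hunk 4: at line 6 remove [bhvbl] add [jmo,dijc,ijbra] -> 13 lines: qdpx vlxu zrc wiw bmgg fda nro jmo dijc ijbra mpi ewkac ikebg
Hunk 5: at line 5 remove [nro,jmo,dijc] add [pyeii] -> 11 lines: qdpx vlxu zrc wiw bmgg fda pyeii ijbra mpi ewkac ikebg
Hunk 6: at line 5 remove [pyeii,ijbra] add [ioau,mdfy,nfiml] -> 12 lines: qdpx vlxu zrc wiw bmgg fda ioau mdfy nfiml mpi ewkac ikebg
Final line count: 12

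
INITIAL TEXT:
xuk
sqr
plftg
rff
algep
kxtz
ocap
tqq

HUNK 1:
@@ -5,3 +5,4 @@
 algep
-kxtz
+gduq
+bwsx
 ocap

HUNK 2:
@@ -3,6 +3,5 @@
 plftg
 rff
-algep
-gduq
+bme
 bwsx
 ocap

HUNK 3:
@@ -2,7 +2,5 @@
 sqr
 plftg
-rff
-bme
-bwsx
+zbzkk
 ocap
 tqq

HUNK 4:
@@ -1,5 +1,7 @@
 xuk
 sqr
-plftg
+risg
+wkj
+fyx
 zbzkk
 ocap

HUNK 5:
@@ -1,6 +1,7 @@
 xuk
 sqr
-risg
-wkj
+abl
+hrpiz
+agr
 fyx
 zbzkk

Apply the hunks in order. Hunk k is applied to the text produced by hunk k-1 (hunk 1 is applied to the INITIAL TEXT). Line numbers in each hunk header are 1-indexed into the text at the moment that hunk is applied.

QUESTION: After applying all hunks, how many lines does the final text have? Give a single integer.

Hunk 1: at line 5 remove [kxtz] add [gduq,bwsx] -> 9 lines: xuk sqr plftg rff algep gduq bwsx ocap tqq
Hunk 2: at line 3 remove [algep,gduq] add [bme] -> 8 lines: xuk sqr plftg rff bme bwsx ocap tqq
Hunk 3: at line 2 remove [rff,bme,bwsx] add [zbzkk] -> 6 lines: xuk sqr plftg zbzkk ocap tqq
Hunk 4: at line 1 remove [plftg] add [risg,wkj,fyx] -> 8 lines: xuk sqr risg wkj fyx zbzkk ocap tqq
Hunk 5: at line 1 remove [risg,wkj] add [abl,hrpiz,agr] -> 9 lines: xuk sqr abl hrpiz agr fyx zbzkk ocap tqq
Final line count: 9

Answer: 9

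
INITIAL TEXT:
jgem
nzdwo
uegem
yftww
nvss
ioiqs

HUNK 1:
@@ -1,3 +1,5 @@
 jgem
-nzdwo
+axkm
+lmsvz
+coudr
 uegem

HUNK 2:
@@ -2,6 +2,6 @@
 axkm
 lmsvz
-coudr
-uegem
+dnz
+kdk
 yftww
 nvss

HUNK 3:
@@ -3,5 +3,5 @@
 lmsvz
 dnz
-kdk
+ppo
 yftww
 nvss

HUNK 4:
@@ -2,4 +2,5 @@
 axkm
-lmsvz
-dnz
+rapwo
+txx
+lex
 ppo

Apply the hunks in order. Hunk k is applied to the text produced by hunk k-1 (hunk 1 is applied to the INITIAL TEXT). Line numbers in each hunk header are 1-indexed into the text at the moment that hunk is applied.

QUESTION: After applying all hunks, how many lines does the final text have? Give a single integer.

Hunk 1: at line 1 remove [nzdwo] add [axkm,lmsvz,coudr] -> 8 lines: jgem axkm lmsvz coudr uegem yftww nvss ioiqs
Hunk 2: at line 2 remove [coudr,uegem] add [dnz,kdk] -> 8 lines: jgem axkm lmsvz dnz kdk yftww nvss ioiqs
Hunk 3: at line 3 remove [kdk] add [ppo] -> 8 lines: jgem axkm lmsvz dnz ppo yftww nvss ioiqs
Hunk 4: at line 2 remove [lmsvz,dnz] add [rapwo,txx,lex] -> 9 lines: jgem axkm rapwo txx lex ppo yftww nvss ioiqs
Final line count: 9

Answer: 9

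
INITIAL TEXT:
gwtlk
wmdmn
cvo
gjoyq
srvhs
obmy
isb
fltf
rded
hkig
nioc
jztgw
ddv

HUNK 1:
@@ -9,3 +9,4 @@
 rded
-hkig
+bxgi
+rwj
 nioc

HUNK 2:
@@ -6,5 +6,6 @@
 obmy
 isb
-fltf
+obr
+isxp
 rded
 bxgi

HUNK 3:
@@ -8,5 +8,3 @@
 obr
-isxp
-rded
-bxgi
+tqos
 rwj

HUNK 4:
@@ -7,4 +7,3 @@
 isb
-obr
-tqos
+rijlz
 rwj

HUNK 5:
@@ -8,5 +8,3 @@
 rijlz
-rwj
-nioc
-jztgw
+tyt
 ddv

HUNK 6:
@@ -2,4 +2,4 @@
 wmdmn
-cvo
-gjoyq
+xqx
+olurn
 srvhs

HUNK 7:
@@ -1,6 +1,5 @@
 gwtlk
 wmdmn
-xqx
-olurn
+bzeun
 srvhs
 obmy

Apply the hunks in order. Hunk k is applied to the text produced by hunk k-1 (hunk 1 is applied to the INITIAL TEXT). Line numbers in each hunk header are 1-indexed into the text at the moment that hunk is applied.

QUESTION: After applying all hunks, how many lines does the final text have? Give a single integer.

Hunk 1: at line 9 remove [hkig] add [bxgi,rwj] -> 14 lines: gwtlk wmdmn cvo gjoyq srvhs obmy isb fltf rded bxgi rwj nioc jztgw ddv
Hunk 2: at line 6 remove [fltf] add [obr,isxp] -> 15 lines: gwtlk wmdmn cvo gjoyq srvhs obmy isb obr isxp rded bxgi rwj nioc jztgw ddv
Hunk 3: at line 8 remove [isxp,rded,bxgi] add [tqos] -> 13 lines: gwtlk wmdmn cvo gjoyq srvhs obmy isb obr tqos rwj nioc jztgw ddv
Hunk 4: at line 7 remove [obr,tqos] add [rijlz] -> 12 lines: gwtlk wmdmn cvo gjoyq srvhs obmy isb rijlz rwj nioc jztgw ddv
Hunk 5: at line 8 remove [rwj,nioc,jztgw] add [tyt] -> 10 lines: gwtlk wmdmn cvo gjoyq srvhs obmy isb rijlz tyt ddv
Hunk 6: at line 2 remove [cvo,gjoyq] add [xqx,olurn] -> 10 lines: gwtlk wmdmn xqx olurn srvhs obmy isb rijlz tyt ddv
Hunk 7: at line 1 remove [xqx,olurn] add [bzeun] -> 9 lines: gwtlk wmdmn bzeun srvhs obmy isb rijlz tyt ddv
Final line count: 9

Answer: 9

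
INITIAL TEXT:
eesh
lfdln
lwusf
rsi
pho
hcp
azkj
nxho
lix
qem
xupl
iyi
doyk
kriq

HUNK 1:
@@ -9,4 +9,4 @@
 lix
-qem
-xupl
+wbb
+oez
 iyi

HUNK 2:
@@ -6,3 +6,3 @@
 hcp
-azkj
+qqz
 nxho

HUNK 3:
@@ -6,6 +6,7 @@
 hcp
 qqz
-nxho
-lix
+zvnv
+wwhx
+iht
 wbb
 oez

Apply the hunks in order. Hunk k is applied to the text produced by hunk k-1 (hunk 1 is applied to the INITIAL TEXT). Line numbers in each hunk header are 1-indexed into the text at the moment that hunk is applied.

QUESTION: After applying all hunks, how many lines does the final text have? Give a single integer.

Hunk 1: at line 9 remove [qem,xupl] add [wbb,oez] -> 14 lines: eesh lfdln lwusf rsi pho hcp azkj nxho lix wbb oez iyi doyk kriq
Hunk 2: at line 6 remove [azkj] add [qqz] -> 14 lines: eesh lfdln lwusf rsi pho hcp qqz nxho lix wbb oez iyi doyk kriq
Hunk 3: at line 6 remove [nxho,lix] add [zvnv,wwhx,iht] -> 15 lines: eesh lfdln lwusf rsi pho hcp qqz zvnv wwhx iht wbb oez iyi doyk kriq
Final line count: 15

Answer: 15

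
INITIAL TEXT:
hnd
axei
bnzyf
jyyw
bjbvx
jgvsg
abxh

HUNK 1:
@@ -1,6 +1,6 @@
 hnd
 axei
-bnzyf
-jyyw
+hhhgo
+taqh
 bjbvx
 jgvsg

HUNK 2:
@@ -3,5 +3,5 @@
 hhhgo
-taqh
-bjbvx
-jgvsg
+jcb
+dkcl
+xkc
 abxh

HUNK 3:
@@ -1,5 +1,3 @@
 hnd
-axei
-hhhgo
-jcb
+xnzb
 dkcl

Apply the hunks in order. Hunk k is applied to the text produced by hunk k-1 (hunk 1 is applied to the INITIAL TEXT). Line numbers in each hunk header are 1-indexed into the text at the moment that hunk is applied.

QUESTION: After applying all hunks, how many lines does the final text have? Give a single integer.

Answer: 5

Derivation:
Hunk 1: at line 1 remove [bnzyf,jyyw] add [hhhgo,taqh] -> 7 lines: hnd axei hhhgo taqh bjbvx jgvsg abxh
Hunk 2: at line 3 remove [taqh,bjbvx,jgvsg] add [jcb,dkcl,xkc] -> 7 lines: hnd axei hhhgo jcb dkcl xkc abxh
Hunk 3: at line 1 remove [axei,hhhgo,jcb] add [xnzb] -> 5 lines: hnd xnzb dkcl xkc abxh
Final line count: 5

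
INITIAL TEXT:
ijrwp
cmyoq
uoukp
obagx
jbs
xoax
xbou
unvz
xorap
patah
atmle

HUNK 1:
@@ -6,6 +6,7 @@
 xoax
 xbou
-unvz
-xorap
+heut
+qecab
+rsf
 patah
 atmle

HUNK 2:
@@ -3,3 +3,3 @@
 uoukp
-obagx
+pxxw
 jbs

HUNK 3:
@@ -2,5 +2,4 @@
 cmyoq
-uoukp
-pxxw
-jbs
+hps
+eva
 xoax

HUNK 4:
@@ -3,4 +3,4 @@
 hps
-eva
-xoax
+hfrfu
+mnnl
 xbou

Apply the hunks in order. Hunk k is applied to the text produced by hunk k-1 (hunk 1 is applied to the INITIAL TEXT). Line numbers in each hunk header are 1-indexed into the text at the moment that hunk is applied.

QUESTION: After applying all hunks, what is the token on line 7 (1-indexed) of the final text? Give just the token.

Hunk 1: at line 6 remove [unvz,xorap] add [heut,qecab,rsf] -> 12 lines: ijrwp cmyoq uoukp obagx jbs xoax xbou heut qecab rsf patah atmle
Hunk 2: at line 3 remove [obagx] add [pxxw] -> 12 lines: ijrwp cmyoq uoukp pxxw jbs xoax xbou heut qecab rsf patah atmle
Hunk 3: at line 2 remove [uoukp,pxxw,jbs] add [hps,eva] -> 11 lines: ijrwp cmyoq hps eva xoax xbou heut qecab rsf patah atmle
Hunk 4: at line 3 remove [eva,xoax] add [hfrfu,mnnl] -> 11 lines: ijrwp cmyoq hps hfrfu mnnl xbou heut qecab rsf patah atmle
Final line 7: heut

Answer: heut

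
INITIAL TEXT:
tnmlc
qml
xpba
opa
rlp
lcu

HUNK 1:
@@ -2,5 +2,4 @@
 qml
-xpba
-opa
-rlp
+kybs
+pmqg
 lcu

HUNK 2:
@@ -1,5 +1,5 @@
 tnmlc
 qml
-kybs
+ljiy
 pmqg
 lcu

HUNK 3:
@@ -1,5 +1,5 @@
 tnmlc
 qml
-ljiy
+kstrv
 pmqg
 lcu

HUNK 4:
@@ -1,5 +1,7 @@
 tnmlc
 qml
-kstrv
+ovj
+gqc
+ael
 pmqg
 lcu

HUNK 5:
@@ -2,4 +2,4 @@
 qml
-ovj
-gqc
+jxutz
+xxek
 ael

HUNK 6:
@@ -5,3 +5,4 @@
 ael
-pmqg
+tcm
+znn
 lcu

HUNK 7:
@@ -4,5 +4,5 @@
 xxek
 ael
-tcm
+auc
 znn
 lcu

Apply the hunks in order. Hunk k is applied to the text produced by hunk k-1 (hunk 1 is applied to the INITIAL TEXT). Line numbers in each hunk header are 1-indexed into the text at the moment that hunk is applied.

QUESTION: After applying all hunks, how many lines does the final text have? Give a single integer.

Hunk 1: at line 2 remove [xpba,opa,rlp] add [kybs,pmqg] -> 5 lines: tnmlc qml kybs pmqg lcu
Hunk 2: at line 1 remove [kybs] add [ljiy] -> 5 lines: tnmlc qml ljiy pmqg lcu
Hunk 3: at line 1 remove [ljiy] add [kstrv] -> 5 lines: tnmlc qml kstrv pmqg lcu
Hunk 4: at line 1 remove [kstrv] add [ovj,gqc,ael] -> 7 lines: tnmlc qml ovj gqc ael pmqg lcu
Hunk 5: at line 2 remove [ovj,gqc] add [jxutz,xxek] -> 7 lines: tnmlc qml jxutz xxek ael pmqg lcu
Hunk 6: at line 5 remove [pmqg] add [tcm,znn] -> 8 lines: tnmlc qml jxutz xxek ael tcm znn lcu
Hunk 7: at line 4 remove [tcm] add [auc] -> 8 lines: tnmlc qml jxutz xxek ael auc znn lcu
Final line count: 8

Answer: 8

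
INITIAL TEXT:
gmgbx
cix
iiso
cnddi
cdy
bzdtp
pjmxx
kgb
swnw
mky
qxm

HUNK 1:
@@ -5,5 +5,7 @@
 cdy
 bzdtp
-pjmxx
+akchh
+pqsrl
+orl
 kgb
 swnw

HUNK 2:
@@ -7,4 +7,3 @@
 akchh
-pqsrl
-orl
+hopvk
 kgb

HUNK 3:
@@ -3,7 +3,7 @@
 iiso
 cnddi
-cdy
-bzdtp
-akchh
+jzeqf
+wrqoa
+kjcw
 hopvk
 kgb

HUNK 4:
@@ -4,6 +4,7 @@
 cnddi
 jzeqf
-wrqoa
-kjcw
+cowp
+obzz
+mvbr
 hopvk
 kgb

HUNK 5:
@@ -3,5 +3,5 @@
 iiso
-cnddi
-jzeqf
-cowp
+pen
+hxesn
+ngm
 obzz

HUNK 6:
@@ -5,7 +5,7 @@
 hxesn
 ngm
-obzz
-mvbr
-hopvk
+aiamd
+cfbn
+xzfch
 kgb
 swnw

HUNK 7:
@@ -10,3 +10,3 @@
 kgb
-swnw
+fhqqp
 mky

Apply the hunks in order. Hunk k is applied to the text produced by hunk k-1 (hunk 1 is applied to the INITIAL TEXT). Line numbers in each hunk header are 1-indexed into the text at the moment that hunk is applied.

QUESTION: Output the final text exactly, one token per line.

Answer: gmgbx
cix
iiso
pen
hxesn
ngm
aiamd
cfbn
xzfch
kgb
fhqqp
mky
qxm

Derivation:
Hunk 1: at line 5 remove [pjmxx] add [akchh,pqsrl,orl] -> 13 lines: gmgbx cix iiso cnddi cdy bzdtp akchh pqsrl orl kgb swnw mky qxm
Hunk 2: at line 7 remove [pqsrl,orl] add [hopvk] -> 12 lines: gmgbx cix iiso cnddi cdy bzdtp akchh hopvk kgb swnw mky qxm
Hunk 3: at line 3 remove [cdy,bzdtp,akchh] add [jzeqf,wrqoa,kjcw] -> 12 lines: gmgbx cix iiso cnddi jzeqf wrqoa kjcw hopvk kgb swnw mky qxm
Hunk 4: at line 4 remove [wrqoa,kjcw] add [cowp,obzz,mvbr] -> 13 lines: gmgbx cix iiso cnddi jzeqf cowp obzz mvbr hopvk kgb swnw mky qxm
Hunk 5: at line 3 remove [cnddi,jzeqf,cowp] add [pen,hxesn,ngm] -> 13 lines: gmgbx cix iiso pen hxesn ngm obzz mvbr hopvk kgb swnw mky qxm
Hunk 6: at line 5 remove [obzz,mvbr,hopvk] add [aiamd,cfbn,xzfch] -> 13 lines: gmgbx cix iiso pen hxesn ngm aiamd cfbn xzfch kgb swnw mky qxm
Hunk 7: at line 10 remove [swnw] add [fhqqp] -> 13 lines: gmgbx cix iiso pen hxesn ngm aiamd cfbn xzfch kgb fhqqp mky qxm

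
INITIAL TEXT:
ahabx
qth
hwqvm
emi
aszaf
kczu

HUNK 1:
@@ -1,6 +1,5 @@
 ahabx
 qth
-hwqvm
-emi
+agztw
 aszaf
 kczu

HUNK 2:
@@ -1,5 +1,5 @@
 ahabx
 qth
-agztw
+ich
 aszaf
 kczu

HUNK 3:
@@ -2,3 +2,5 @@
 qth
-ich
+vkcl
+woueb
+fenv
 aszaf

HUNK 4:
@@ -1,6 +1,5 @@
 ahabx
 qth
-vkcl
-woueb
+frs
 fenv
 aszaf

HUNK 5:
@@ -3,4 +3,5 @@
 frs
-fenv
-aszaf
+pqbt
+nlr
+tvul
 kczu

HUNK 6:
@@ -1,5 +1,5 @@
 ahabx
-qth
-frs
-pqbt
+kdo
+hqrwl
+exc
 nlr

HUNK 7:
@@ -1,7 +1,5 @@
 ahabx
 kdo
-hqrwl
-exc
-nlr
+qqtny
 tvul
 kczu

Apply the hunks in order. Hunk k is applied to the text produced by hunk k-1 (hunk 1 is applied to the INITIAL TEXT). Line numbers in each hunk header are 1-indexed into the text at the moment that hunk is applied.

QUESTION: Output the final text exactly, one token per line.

Hunk 1: at line 1 remove [hwqvm,emi] add [agztw] -> 5 lines: ahabx qth agztw aszaf kczu
Hunk 2: at line 1 remove [agztw] add [ich] -> 5 lines: ahabx qth ich aszaf kczu
Hunk 3: at line 2 remove [ich] add [vkcl,woueb,fenv] -> 7 lines: ahabx qth vkcl woueb fenv aszaf kczu
Hunk 4: at line 1 remove [vkcl,woueb] add [frs] -> 6 lines: ahabx qth frs fenv aszaf kczu
Hunk 5: at line 3 remove [fenv,aszaf] add [pqbt,nlr,tvul] -> 7 lines: ahabx qth frs pqbt nlr tvul kczu
Hunk 6: at line 1 remove [qth,frs,pqbt] add [kdo,hqrwl,exc] -> 7 lines: ahabx kdo hqrwl exc nlr tvul kczu
Hunk 7: at line 1 remove [hqrwl,exc,nlr] add [qqtny] -> 5 lines: ahabx kdo qqtny tvul kczu

Answer: ahabx
kdo
qqtny
tvul
kczu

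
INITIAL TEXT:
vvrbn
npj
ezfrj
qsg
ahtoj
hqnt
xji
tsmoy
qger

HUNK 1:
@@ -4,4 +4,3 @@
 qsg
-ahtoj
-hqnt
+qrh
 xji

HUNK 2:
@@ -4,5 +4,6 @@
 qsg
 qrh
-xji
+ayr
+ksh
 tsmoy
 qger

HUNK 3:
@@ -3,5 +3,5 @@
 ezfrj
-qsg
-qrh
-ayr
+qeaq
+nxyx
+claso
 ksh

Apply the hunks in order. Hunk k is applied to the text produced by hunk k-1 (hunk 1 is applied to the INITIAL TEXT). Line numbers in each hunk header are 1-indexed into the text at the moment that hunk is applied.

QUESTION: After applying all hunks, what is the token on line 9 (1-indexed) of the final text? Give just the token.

Answer: qger

Derivation:
Hunk 1: at line 4 remove [ahtoj,hqnt] add [qrh] -> 8 lines: vvrbn npj ezfrj qsg qrh xji tsmoy qger
Hunk 2: at line 4 remove [xji] add [ayr,ksh] -> 9 lines: vvrbn npj ezfrj qsg qrh ayr ksh tsmoy qger
Hunk 3: at line 3 remove [qsg,qrh,ayr] add [qeaq,nxyx,claso] -> 9 lines: vvrbn npj ezfrj qeaq nxyx claso ksh tsmoy qger
Final line 9: qger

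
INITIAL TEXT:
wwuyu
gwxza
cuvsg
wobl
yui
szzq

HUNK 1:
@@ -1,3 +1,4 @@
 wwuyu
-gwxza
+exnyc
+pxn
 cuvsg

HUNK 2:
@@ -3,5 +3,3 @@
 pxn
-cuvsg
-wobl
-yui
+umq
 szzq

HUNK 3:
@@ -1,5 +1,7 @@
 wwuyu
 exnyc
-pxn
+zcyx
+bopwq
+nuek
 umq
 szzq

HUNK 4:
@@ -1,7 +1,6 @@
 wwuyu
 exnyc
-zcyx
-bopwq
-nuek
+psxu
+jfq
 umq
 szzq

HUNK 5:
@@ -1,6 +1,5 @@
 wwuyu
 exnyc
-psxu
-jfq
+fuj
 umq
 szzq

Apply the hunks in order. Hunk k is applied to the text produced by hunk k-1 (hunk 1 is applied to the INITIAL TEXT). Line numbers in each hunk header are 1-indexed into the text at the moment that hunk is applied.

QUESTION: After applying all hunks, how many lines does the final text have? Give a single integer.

Answer: 5

Derivation:
Hunk 1: at line 1 remove [gwxza] add [exnyc,pxn] -> 7 lines: wwuyu exnyc pxn cuvsg wobl yui szzq
Hunk 2: at line 3 remove [cuvsg,wobl,yui] add [umq] -> 5 lines: wwuyu exnyc pxn umq szzq
Hunk 3: at line 1 remove [pxn] add [zcyx,bopwq,nuek] -> 7 lines: wwuyu exnyc zcyx bopwq nuek umq szzq
Hunk 4: at line 1 remove [zcyx,bopwq,nuek] add [psxu,jfq] -> 6 lines: wwuyu exnyc psxu jfq umq szzq
Hunk 5: at line 1 remove [psxu,jfq] add [fuj] -> 5 lines: wwuyu exnyc fuj umq szzq
Final line count: 5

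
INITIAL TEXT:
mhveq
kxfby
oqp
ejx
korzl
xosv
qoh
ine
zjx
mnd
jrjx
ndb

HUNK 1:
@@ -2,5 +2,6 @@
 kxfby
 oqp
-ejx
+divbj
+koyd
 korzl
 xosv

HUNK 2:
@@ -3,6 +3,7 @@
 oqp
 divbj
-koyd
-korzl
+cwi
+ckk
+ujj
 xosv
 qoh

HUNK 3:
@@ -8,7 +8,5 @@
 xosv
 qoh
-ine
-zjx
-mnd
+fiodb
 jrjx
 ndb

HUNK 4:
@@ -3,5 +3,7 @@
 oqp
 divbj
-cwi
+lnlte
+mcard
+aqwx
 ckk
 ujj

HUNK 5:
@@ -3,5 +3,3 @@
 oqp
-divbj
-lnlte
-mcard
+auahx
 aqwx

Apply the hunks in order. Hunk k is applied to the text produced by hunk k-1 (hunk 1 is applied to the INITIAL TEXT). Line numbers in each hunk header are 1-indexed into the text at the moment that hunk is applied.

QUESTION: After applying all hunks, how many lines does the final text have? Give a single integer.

Hunk 1: at line 2 remove [ejx] add [divbj,koyd] -> 13 lines: mhveq kxfby oqp divbj koyd korzl xosv qoh ine zjx mnd jrjx ndb
Hunk 2: at line 3 remove [koyd,korzl] add [cwi,ckk,ujj] -> 14 lines: mhveq kxfby oqp divbj cwi ckk ujj xosv qoh ine zjx mnd jrjx ndb
Hunk 3: at line 8 remove [ine,zjx,mnd] add [fiodb] -> 12 lines: mhveq kxfby oqp divbj cwi ckk ujj xosv qoh fiodb jrjx ndb
Hunk 4: at line 3 remove [cwi] add [lnlte,mcard,aqwx] -> 14 lines: mhveq kxfby oqp divbj lnlte mcard aqwx ckk ujj xosv qoh fiodb jrjx ndb
Hunk 5: at line 3 remove [divbj,lnlte,mcard] add [auahx] -> 12 lines: mhveq kxfby oqp auahx aqwx ckk ujj xosv qoh fiodb jrjx ndb
Final line count: 12

Answer: 12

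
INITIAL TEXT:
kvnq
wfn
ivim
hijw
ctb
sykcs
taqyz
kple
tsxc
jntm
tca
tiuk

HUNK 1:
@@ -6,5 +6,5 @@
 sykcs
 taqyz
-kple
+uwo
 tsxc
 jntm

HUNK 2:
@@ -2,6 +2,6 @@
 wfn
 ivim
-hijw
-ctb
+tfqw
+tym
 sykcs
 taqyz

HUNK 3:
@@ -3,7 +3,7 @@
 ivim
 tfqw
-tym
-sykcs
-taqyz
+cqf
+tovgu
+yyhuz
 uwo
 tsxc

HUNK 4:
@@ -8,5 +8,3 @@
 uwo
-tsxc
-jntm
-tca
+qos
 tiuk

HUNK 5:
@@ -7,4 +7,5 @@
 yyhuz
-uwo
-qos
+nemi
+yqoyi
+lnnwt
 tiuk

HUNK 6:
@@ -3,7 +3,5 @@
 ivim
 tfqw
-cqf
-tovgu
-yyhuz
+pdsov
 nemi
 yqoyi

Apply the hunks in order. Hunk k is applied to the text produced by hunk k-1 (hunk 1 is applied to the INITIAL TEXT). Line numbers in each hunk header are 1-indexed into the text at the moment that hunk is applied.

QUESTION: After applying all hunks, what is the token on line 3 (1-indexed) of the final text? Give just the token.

Hunk 1: at line 6 remove [kple] add [uwo] -> 12 lines: kvnq wfn ivim hijw ctb sykcs taqyz uwo tsxc jntm tca tiuk
Hunk 2: at line 2 remove [hijw,ctb] add [tfqw,tym] -> 12 lines: kvnq wfn ivim tfqw tym sykcs taqyz uwo tsxc jntm tca tiuk
Hunk 3: at line 3 remove [tym,sykcs,taqyz] add [cqf,tovgu,yyhuz] -> 12 lines: kvnq wfn ivim tfqw cqf tovgu yyhuz uwo tsxc jntm tca tiuk
Hunk 4: at line 8 remove [tsxc,jntm,tca] add [qos] -> 10 lines: kvnq wfn ivim tfqw cqf tovgu yyhuz uwo qos tiuk
Hunk 5: at line 7 remove [uwo,qos] add [nemi,yqoyi,lnnwt] -> 11 lines: kvnq wfn ivim tfqw cqf tovgu yyhuz nemi yqoyi lnnwt tiuk
Hunk 6: at line 3 remove [cqf,tovgu,yyhuz] add [pdsov] -> 9 lines: kvnq wfn ivim tfqw pdsov nemi yqoyi lnnwt tiuk
Final line 3: ivim

Answer: ivim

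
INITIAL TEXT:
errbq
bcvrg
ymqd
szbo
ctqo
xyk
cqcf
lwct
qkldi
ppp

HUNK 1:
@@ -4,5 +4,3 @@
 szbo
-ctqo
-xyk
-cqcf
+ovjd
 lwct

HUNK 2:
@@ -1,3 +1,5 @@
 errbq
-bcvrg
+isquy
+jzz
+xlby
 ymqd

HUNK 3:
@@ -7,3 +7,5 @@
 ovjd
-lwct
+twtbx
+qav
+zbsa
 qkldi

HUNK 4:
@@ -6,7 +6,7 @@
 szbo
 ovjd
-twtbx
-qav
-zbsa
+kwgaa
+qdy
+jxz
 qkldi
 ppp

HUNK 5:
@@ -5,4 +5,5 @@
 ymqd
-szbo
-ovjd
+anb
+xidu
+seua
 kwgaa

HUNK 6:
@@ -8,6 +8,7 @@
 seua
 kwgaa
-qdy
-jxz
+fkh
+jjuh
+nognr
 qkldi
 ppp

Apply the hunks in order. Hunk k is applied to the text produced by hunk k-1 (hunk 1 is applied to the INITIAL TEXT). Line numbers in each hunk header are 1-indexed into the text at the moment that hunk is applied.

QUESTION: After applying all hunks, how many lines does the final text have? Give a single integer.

Answer: 14

Derivation:
Hunk 1: at line 4 remove [ctqo,xyk,cqcf] add [ovjd] -> 8 lines: errbq bcvrg ymqd szbo ovjd lwct qkldi ppp
Hunk 2: at line 1 remove [bcvrg] add [isquy,jzz,xlby] -> 10 lines: errbq isquy jzz xlby ymqd szbo ovjd lwct qkldi ppp
Hunk 3: at line 7 remove [lwct] add [twtbx,qav,zbsa] -> 12 lines: errbq isquy jzz xlby ymqd szbo ovjd twtbx qav zbsa qkldi ppp
Hunk 4: at line 6 remove [twtbx,qav,zbsa] add [kwgaa,qdy,jxz] -> 12 lines: errbq isquy jzz xlby ymqd szbo ovjd kwgaa qdy jxz qkldi ppp
Hunk 5: at line 5 remove [szbo,ovjd] add [anb,xidu,seua] -> 13 lines: errbq isquy jzz xlby ymqd anb xidu seua kwgaa qdy jxz qkldi ppp
Hunk 6: at line 8 remove [qdy,jxz] add [fkh,jjuh,nognr] -> 14 lines: errbq isquy jzz xlby ymqd anb xidu seua kwgaa fkh jjuh nognr qkldi ppp
Final line count: 14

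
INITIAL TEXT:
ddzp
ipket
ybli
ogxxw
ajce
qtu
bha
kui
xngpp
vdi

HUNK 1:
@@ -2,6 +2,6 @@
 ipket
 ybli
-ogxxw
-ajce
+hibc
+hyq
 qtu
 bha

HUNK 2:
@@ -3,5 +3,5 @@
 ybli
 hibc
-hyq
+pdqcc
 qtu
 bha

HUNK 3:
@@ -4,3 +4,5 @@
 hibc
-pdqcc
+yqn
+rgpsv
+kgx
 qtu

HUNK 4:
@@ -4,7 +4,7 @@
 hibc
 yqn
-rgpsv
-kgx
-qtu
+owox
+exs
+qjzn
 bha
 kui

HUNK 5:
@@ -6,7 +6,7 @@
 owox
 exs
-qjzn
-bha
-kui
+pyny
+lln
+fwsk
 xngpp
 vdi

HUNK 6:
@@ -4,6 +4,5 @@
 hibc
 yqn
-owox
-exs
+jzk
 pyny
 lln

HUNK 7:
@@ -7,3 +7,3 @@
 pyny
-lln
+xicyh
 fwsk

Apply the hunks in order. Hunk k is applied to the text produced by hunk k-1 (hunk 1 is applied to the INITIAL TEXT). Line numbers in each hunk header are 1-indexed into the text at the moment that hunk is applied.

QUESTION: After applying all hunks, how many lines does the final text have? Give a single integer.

Hunk 1: at line 2 remove [ogxxw,ajce] add [hibc,hyq] -> 10 lines: ddzp ipket ybli hibc hyq qtu bha kui xngpp vdi
Hunk 2: at line 3 remove [hyq] add [pdqcc] -> 10 lines: ddzp ipket ybli hibc pdqcc qtu bha kui xngpp vdi
Hunk 3: at line 4 remove [pdqcc] add [yqn,rgpsv,kgx] -> 12 lines: ddzp ipket ybli hibc yqn rgpsv kgx qtu bha kui xngpp vdi
Hunk 4: at line 4 remove [rgpsv,kgx,qtu] add [owox,exs,qjzn] -> 12 lines: ddzp ipket ybli hibc yqn owox exs qjzn bha kui xngpp vdi
Hunk 5: at line 6 remove [qjzn,bha,kui] add [pyny,lln,fwsk] -> 12 lines: ddzp ipket ybli hibc yqn owox exs pyny lln fwsk xngpp vdi
Hunk 6: at line 4 remove [owox,exs] add [jzk] -> 11 lines: ddzp ipket ybli hibc yqn jzk pyny lln fwsk xngpp vdi
Hunk 7: at line 7 remove [lln] add [xicyh] -> 11 lines: ddzp ipket ybli hibc yqn jzk pyny xicyh fwsk xngpp vdi
Final line count: 11

Answer: 11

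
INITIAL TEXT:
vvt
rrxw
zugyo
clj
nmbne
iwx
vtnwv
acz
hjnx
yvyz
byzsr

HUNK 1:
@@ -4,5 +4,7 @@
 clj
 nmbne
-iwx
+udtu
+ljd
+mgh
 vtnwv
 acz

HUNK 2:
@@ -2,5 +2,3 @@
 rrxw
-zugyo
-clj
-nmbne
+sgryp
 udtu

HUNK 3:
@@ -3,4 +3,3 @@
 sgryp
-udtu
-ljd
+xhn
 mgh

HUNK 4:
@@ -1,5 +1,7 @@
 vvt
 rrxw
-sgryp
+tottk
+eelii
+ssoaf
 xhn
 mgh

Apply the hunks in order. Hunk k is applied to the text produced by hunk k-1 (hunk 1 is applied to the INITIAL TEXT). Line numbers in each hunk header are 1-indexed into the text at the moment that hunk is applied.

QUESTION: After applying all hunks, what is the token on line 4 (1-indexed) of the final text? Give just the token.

Answer: eelii

Derivation:
Hunk 1: at line 4 remove [iwx] add [udtu,ljd,mgh] -> 13 lines: vvt rrxw zugyo clj nmbne udtu ljd mgh vtnwv acz hjnx yvyz byzsr
Hunk 2: at line 2 remove [zugyo,clj,nmbne] add [sgryp] -> 11 lines: vvt rrxw sgryp udtu ljd mgh vtnwv acz hjnx yvyz byzsr
Hunk 3: at line 3 remove [udtu,ljd] add [xhn] -> 10 lines: vvt rrxw sgryp xhn mgh vtnwv acz hjnx yvyz byzsr
Hunk 4: at line 1 remove [sgryp] add [tottk,eelii,ssoaf] -> 12 lines: vvt rrxw tottk eelii ssoaf xhn mgh vtnwv acz hjnx yvyz byzsr
Final line 4: eelii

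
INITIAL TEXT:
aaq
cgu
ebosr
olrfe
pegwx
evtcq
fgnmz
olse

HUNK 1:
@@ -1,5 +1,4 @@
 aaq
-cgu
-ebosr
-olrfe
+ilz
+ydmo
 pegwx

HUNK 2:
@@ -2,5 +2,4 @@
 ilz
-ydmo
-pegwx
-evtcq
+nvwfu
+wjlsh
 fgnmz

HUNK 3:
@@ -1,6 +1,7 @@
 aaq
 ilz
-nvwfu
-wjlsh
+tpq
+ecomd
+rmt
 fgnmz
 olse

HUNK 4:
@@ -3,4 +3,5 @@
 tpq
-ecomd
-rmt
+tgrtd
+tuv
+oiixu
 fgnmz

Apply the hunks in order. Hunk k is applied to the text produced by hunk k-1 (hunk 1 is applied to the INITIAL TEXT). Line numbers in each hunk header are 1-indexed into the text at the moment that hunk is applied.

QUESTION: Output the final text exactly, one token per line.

Answer: aaq
ilz
tpq
tgrtd
tuv
oiixu
fgnmz
olse

Derivation:
Hunk 1: at line 1 remove [cgu,ebosr,olrfe] add [ilz,ydmo] -> 7 lines: aaq ilz ydmo pegwx evtcq fgnmz olse
Hunk 2: at line 2 remove [ydmo,pegwx,evtcq] add [nvwfu,wjlsh] -> 6 lines: aaq ilz nvwfu wjlsh fgnmz olse
Hunk 3: at line 1 remove [nvwfu,wjlsh] add [tpq,ecomd,rmt] -> 7 lines: aaq ilz tpq ecomd rmt fgnmz olse
Hunk 4: at line 3 remove [ecomd,rmt] add [tgrtd,tuv,oiixu] -> 8 lines: aaq ilz tpq tgrtd tuv oiixu fgnmz olse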